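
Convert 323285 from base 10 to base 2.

Using repeated division by 2:
323285 ÷ 2 = 161642 remainder 1
161642 ÷ 2 = 80821 remainder 0
80821 ÷ 2 = 40410 remainder 1
40410 ÷ 2 = 20205 remainder 0
20205 ÷ 2 = 10102 remainder 1
10102 ÷ 2 = 5051 remainder 0
5051 ÷ 2 = 2525 remainder 1
2525 ÷ 2 = 1262 remainder 1
1262 ÷ 2 = 631 remainder 0
631 ÷ 2 = 315 remainder 1
315 ÷ 2 = 157 remainder 1
157 ÷ 2 = 78 remainder 1
78 ÷ 2 = 39 remainder 0
39 ÷ 2 = 19 remainder 1
19 ÷ 2 = 9 remainder 1
9 ÷ 2 = 4 remainder 1
4 ÷ 2 = 2 remainder 0
2 ÷ 2 = 1 remainder 0
1 ÷ 2 = 0 remainder 1
Reading remainders bottom to top: 1001110111011010101



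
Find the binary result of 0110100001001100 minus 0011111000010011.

Method 1 - Direct subtraction (column by column from the right: bit − bit − borrow-in; if negative, add 2 and borrow 1 from the next column):
borrow: 0111110001100110
        0110100001001100
-       0011111000010011
------------------------
        0010101000111001

Method 2 - Add two's complement:
Two's complement of 0011111000010011: invert → 1100000111101100, add 1 → 1100000111101101
  0110100001001100
+ 1100000111101101
------------------
 10010101000111001  (end carry out of the top bit = 1)
Discarding the end carry: 0010101000111001
Decimal check:
  0110100001001100 = 16384 + 8192 + 2048 + 64 + 8 + 4 = 26700
  0011111000010011 = 8192 + 4096 + 2048 + 1024 + 512 + 16 + 2 + 1 = 15891
  26700 - 15891 = 10809, and 0010101000111001 = 8192 + 2048 + 512 + 32 + 16 + 8 + 1 = 10809 ✓



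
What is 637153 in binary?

Using repeated division by 2:
637153 ÷ 2 = 318576 remainder 1
318576 ÷ 2 = 159288 remainder 0
159288 ÷ 2 = 79644 remainder 0
79644 ÷ 2 = 39822 remainder 0
39822 ÷ 2 = 19911 remainder 0
19911 ÷ 2 = 9955 remainder 1
9955 ÷ 2 = 4977 remainder 1
4977 ÷ 2 = 2488 remainder 1
2488 ÷ 2 = 1244 remainder 0
1244 ÷ 2 = 622 remainder 0
622 ÷ 2 = 311 remainder 0
311 ÷ 2 = 155 remainder 1
155 ÷ 2 = 77 remainder 1
77 ÷ 2 = 38 remainder 1
38 ÷ 2 = 19 remainder 0
19 ÷ 2 = 9 remainder 1
9 ÷ 2 = 4 remainder 1
4 ÷ 2 = 2 remainder 0
2 ÷ 2 = 1 remainder 0
1 ÷ 2 = 0 remainder 1
Reading remainders bottom to top: 10011011100011100001



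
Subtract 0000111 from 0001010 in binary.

Method 1 - Direct subtraction (column by column from the right: bit − bit − borrow-in; if negative, add 2 and borrow 1 from the next column):
borrow: 0001110
        0001010
-       0000111
---------------
        0000011

Method 2 - Add two's complement:
Two's complement of 0000111: invert → 1111000, add 1 → 1111001
  0001010
+ 1111001
---------
 10000011  (end carry out of the top bit = 1)
Discarding the end carry: 0000011
Decimal check:
  0001010 = 8 + 2 = 10
  0000111 = 4 + 2 + 1 = 7
  10 - 7 = 3, and 0000011 = 2 + 1 = 3 ✓



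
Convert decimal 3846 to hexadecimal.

Using repeated division by 16 (digits 10–15 are A–F):
3846 ÷ 16 = 240 remainder 6
240 ÷ 16 = 15 remainder 0
15 ÷ 16 = 0 remainder 15 (F)
Reading remainders bottom to top: F06



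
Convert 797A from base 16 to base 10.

Expand by place value (powers of 16):
Digit values: A = 10
797A = 7 × 16^3 + 9 × 16^2 + 7 × 16^1 + 10 × 16^0
= 7 × 4096 + 9 × 256 + 7 × 16 + 10 × 1
= 28672 + 2304 + 112 + 10
= 31098



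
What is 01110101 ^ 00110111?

XOR: 1 when bits differ
  01110101
^ 00110111
----------
  01000010
Decimal: 117 ^ 55 = 66



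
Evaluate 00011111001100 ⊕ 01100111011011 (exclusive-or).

XOR: 1 when bits differ
  00011111001100
^ 01100111011011
----------------
  01111000010111
Decimal: 1996 ^ 6619 = 7703



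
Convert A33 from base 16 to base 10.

Expand by place value (powers of 16):
Digit values: A = 10
A33 = 10 × 16^2 + 3 × 16^1 + 3 × 16^0
= 10 × 256 + 3 × 16 + 3 × 1
= 2560 + 48 + 3
= 2611



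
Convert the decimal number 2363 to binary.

Using repeated division by 2:
2363 ÷ 2 = 1181 remainder 1
1181 ÷ 2 = 590 remainder 1
590 ÷ 2 = 295 remainder 0
295 ÷ 2 = 147 remainder 1
147 ÷ 2 = 73 remainder 1
73 ÷ 2 = 36 remainder 1
36 ÷ 2 = 18 remainder 0
18 ÷ 2 = 9 remainder 0
9 ÷ 2 = 4 remainder 1
4 ÷ 2 = 2 remainder 0
2 ÷ 2 = 1 remainder 0
1 ÷ 2 = 0 remainder 1
Reading remainders bottom to top: 100100111011



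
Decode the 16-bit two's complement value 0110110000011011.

Binary: 0110110000011011
Sign bit: 0 (non-negative)
Read directly as an unsigned value:
0110110000011011 = 16384 + 8192 + 2048 + 1024 + 16 + 8 + 2 + 1 = 27675
Value: 27675



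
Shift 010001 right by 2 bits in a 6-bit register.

Original: 010001 (decimal 17)
Shift right by 2 positions
Drop the 2 low bits; fill with zeros on the left
Result: 000100 (decimal 4)
Equivalent: 17 >> 2 = 17 ÷ 2^2 = 4



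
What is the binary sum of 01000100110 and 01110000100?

Add column by column from the right: bit + bit + carry-in; write the sum mod 2, carry 1 when the sum is 2 or 3.
carry:  10000001000
        01000100110
+       01110000100
-------------------
       010110101010
(the carry out of the leftmost column, 0, becomes the leading bit)
Decimal check:
  01000100110 = 512 + 32 + 4 + 2 = 550
  01110000100 = 512 + 256 + 128 + 4 = 900
  550 + 900 = 1450, and 010110101010 = 1024 + 256 + 128 + 32 + 8 + 2 = 1450 ✓



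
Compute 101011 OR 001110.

OR: 1 when either bit is 1
  101011
| 001110
--------
  101111
Decimal: 43 | 14 = 47



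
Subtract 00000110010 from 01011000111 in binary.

Method 1 - Direct subtraction (column by column from the right: bit − bit − borrow-in; if negative, add 2 and borrow 1 from the next column):
borrow: 00001100000
        01011000111
-       00000110010
-------------------
        01010010101

Method 2 - Add two's complement:
Two's complement of 00000110010: invert → 11111001101, add 1 → 11111001110
  01011000111
+ 11111001110
-------------
 101010010101  (end carry out of the top bit = 1)
Discarding the end carry: 01010010101
Decimal check:
  01011000111 = 512 + 128 + 64 + 4 + 2 + 1 = 711
  00000110010 = 32 + 16 + 2 = 50
  711 - 50 = 661, and 01010010101 = 512 + 128 + 16 + 4 + 1 = 661 ✓



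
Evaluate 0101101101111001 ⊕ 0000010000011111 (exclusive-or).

XOR: 1 when bits differ
  0101101101111001
^ 0000010000011111
------------------
  0101111101100110
Decimal: 23417 ^ 1055 = 24422



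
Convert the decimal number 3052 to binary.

Using repeated division by 2:
3052 ÷ 2 = 1526 remainder 0
1526 ÷ 2 = 763 remainder 0
763 ÷ 2 = 381 remainder 1
381 ÷ 2 = 190 remainder 1
190 ÷ 2 = 95 remainder 0
95 ÷ 2 = 47 remainder 1
47 ÷ 2 = 23 remainder 1
23 ÷ 2 = 11 remainder 1
11 ÷ 2 = 5 remainder 1
5 ÷ 2 = 2 remainder 1
2 ÷ 2 = 1 remainder 0
1 ÷ 2 = 0 remainder 1
Reading remainders bottom to top: 101111101100



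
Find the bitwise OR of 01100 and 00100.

OR: 1 when either bit is 1
  01100
| 00100
-------
  01100
Decimal: 12 | 4 = 12



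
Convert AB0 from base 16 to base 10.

Expand by place value (powers of 16):
Digit values: A = 10, B = 11
AB0 = 10 × 16^2 + 11 × 16^1 + 0 × 16^0
= 10 × 256 + 11 × 16 + 0 × 1
= 2560 + 176 + 0
= 2736



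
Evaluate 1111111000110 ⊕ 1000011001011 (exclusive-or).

XOR: 1 when bits differ
  1111111000110
^ 1000011001011
---------------
  0111100001101
Decimal: 8134 ^ 4299 = 3853



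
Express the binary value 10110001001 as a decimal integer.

Sum of powers of 2 for each 1-bit:
2^0 + 2^3 + 2^7 + 2^8 + 2^10
= 1 + 8 + 128 + 256 + 1024
= 1417



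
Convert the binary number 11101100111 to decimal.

Sum of powers of 2 for each 1-bit:
2^0 + 2^1 + 2^2 + 2^5 + 2^6 + 2^8 + 2^9 + 2^10
= 1 + 2 + 4 + 32 + 64 + 256 + 512 + 1024
= 1895



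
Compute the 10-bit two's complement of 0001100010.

Original: 0001100010
Step 1 - Invert all bits: 1110011101
Step 2 - Add 1: 1110011110
Verification: 0001100010 + 1110011110 = 10000000000; discarding the end carry (carry out of the top bit) leaves the 10-bit value 0000000000, as required for x + (-x)



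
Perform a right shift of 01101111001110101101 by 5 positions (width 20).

Original: 01101111001110101101 (decimal 455597)
Shift right by 5 positions
Drop the 5 low bits; fill with zeros on the left
Result: 00000011011110011101 (decimal 14237)
Equivalent: 455597 >> 5 = 455597 ÷ 2^5 = 14237



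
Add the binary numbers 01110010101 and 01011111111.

Add column by column from the right: bit + bit + carry-in; write the sum mod 2, carry 1 when the sum is 2 or 3.
carry:  11111111110
        01110010101
+       01011111111
-------------------
       011010010100
(the carry out of the leftmost column, 0, becomes the leading bit)
Decimal check:
  01110010101 = 512 + 256 + 128 + 16 + 4 + 1 = 917
  01011111111 = 512 + 128 + 64 + 32 + 16 + 8 + 4 + 2 + 1 = 767
  917 + 767 = 1684, and 011010010100 = 1024 + 512 + 128 + 16 + 4 = 1684 ✓



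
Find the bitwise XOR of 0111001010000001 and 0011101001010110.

XOR: 1 when bits differ
  0111001010000001
^ 0011101001010110
------------------
  0100100011010111
Decimal: 29313 ^ 14934 = 18647



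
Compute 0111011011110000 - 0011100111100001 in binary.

Method 1 - Direct subtraction (column by column from the right: bit − bit − borrow-in; if negative, add 2 and borrow 1 from the next column):
borrow: 0111001000011110
        0111011011110000
-       0011100111100001
------------------------
        0011110100001111

Method 2 - Add two's complement:
Two's complement of 0011100111100001: invert → 1100011000011110, add 1 → 1100011000011111
  0111011011110000
+ 1100011000011111
------------------
 10011110100001111  (end carry out of the top bit = 1)
Discarding the end carry: 0011110100001111
Decimal check:
  0111011011110000 = 16384 + 8192 + 4096 + 1024 + 512 + 128 + 64 + 32 + 16 = 30448
  0011100111100001 = 8192 + 4096 + 2048 + 256 + 128 + 64 + 32 + 1 = 14817
  30448 - 14817 = 15631, and 0011110100001111 = 8192 + 4096 + 2048 + 1024 + 256 + 8 + 4 + 2 + 1 = 15631 ✓



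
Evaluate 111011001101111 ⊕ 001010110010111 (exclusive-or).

XOR: 1 when bits differ
  111011001101111
^ 001010110010111
-----------------
  110001111111000
Decimal: 30319 ^ 5527 = 25592



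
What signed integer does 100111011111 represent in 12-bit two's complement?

Binary: 100111011111
Sign bit: 1 (negative)
Invert: 011000100000
Add 1:  011000100001
Magnitude: 011000100001 = 1024 + 512 + 32 + 1 = 1569
Value: -1569



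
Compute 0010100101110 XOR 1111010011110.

XOR: 1 when bits differ
  0010100101110
^ 1111010011110
---------------
  1101110110000
Decimal: 1326 ^ 7838 = 7088



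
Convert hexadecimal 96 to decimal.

Expand by place value (powers of 16):
96 = 9 × 16^1 + 6 × 16^0
= 9 × 16 + 6 × 1
= 144 + 6
= 150



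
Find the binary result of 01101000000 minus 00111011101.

Method 1 - Direct subtraction (column by column from the right: bit − bit − borrow-in; if negative, add 2 and borrow 1 from the next column):
borrow: 01111111110
        01101000000
-       00111011101
-------------------
        00101100011

Method 2 - Add two's complement:
Two's complement of 00111011101: invert → 11000100010, add 1 → 11000100011
  01101000000
+ 11000100011
-------------
 100101100011  (end carry out of the top bit = 1)
Discarding the end carry: 00101100011
Decimal check:
  01101000000 = 512 + 256 + 64 = 832
  00111011101 = 256 + 128 + 64 + 16 + 8 + 4 + 1 = 477
  832 - 477 = 355, and 00101100011 = 256 + 64 + 32 + 2 + 1 = 355 ✓



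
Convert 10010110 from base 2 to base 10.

Sum of powers of 2 for each 1-bit:
2^1 + 2^2 + 2^4 + 2^7
= 2 + 4 + 16 + 128
= 150



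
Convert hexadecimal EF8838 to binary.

Convert each hex digit to 4 bits:
  E = 1110
  F = 1111
  8 = 1000
  8 = 1000
  3 = 0011
  8 = 1000
Concatenate: 111011111000100000111000



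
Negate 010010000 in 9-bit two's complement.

Original: 010010000
Step 1 - Invert all bits: 101101111
Step 2 - Add 1: 101110000
Verification: 010010000 + 101110000 = 1000000000; discarding the end carry (carry out of the top bit) leaves the 9-bit value 000000000, as required for x + (-x)



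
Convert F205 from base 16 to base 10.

Expand by place value (powers of 16):
Digit values: F = 15
F205 = 15 × 16^3 + 2 × 16^2 + 0 × 16^1 + 5 × 16^0
= 15 × 4096 + 2 × 256 + 0 × 16 + 5 × 1
= 61440 + 512 + 0 + 5
= 61957



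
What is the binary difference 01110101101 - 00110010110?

Method 1 - Direct subtraction (column by column from the right: bit − bit − borrow-in; if negative, add 2 and borrow 1 from the next column):
borrow: 00000101100
        01110101101
-       00110010110
-------------------
        01000010111

Method 2 - Add two's complement:
Two's complement of 00110010110: invert → 11001101001, add 1 → 11001101010
  01110101101
+ 11001101010
-------------
 101000010111  (end carry out of the top bit = 1)
Discarding the end carry: 01000010111
Decimal check:
  01110101101 = 512 + 256 + 128 + 32 + 8 + 4 + 1 = 941
  00110010110 = 256 + 128 + 16 + 4 + 2 = 406
  941 - 406 = 535, and 01000010111 = 512 + 16 + 4 + 2 + 1 = 535 ✓



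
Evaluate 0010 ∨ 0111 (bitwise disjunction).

OR: 1 when either bit is 1
  0010
| 0111
------
  0111
Decimal: 2 | 7 = 7



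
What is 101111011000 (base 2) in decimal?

Sum of powers of 2 for each 1-bit:
2^3 + 2^4 + 2^6 + 2^7 + 2^8 + 2^9 + 2^11
= 8 + 16 + 64 + 128 + 256 + 512 + 2048
= 3032



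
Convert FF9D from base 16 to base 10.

Expand by place value (powers of 16):
Digit values: F = 15, D = 13
FF9D = 15 × 16^3 + 15 × 16^2 + 9 × 16^1 + 13 × 16^0
= 15 × 4096 + 15 × 256 + 9 × 16 + 13 × 1
= 61440 + 3840 + 144 + 13
= 65437



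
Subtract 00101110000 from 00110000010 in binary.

Method 1 - Direct subtraction (column by column from the right: bit − bit − borrow-in; if negative, add 2 and borrow 1 from the next column):
borrow: 00011100000
        00110000010
-       00101110000
-------------------
        00000010010

Method 2 - Add two's complement:
Two's complement of 00101110000: invert → 11010001111, add 1 → 11010010000
  00110000010
+ 11010010000
-------------
 100000010010  (end carry out of the top bit = 1)
Discarding the end carry: 00000010010
Decimal check:
  00110000010 = 256 + 128 + 2 = 386
  00101110000 = 256 + 64 + 32 + 16 = 368
  386 - 368 = 18, and 00000010010 = 16 + 2 = 18 ✓



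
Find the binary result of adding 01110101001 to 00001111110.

Add column by column from the right: bit + bit + carry-in; write the sum mod 2, carry 1 when the sum is 2 or 3.
carry:  11111110000
        01110101001
+       00001111110
-------------------
       010000100111
(the carry out of the leftmost column, 0, becomes the leading bit)
Decimal check:
  01110101001 = 512 + 256 + 128 + 32 + 8 + 1 = 937
  00001111110 = 64 + 32 + 16 + 8 + 4 + 2 = 126
  937 + 126 = 1063, and 010000100111 = 1024 + 32 + 4 + 2 + 1 = 1063 ✓



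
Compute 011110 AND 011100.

AND: 1 only when both bits are 1
  011110
& 011100
--------
  011100
Decimal: 30 & 28 = 28



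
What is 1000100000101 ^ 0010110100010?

XOR: 1 when bits differ
  1000100000101
^ 0010110100010
---------------
  1010010100111
Decimal: 4357 ^ 1442 = 5287



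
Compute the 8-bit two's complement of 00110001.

Original: 00110001
Step 1 - Invert all bits: 11001110
Step 2 - Add 1: 11001111
Verification: 00110001 + 11001111 = 100000000; discarding the end carry (carry out of the top bit) leaves the 8-bit value 00000000, as required for x + (-x)



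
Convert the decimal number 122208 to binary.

Using repeated division by 2:
122208 ÷ 2 = 61104 remainder 0
61104 ÷ 2 = 30552 remainder 0
30552 ÷ 2 = 15276 remainder 0
15276 ÷ 2 = 7638 remainder 0
7638 ÷ 2 = 3819 remainder 0
3819 ÷ 2 = 1909 remainder 1
1909 ÷ 2 = 954 remainder 1
954 ÷ 2 = 477 remainder 0
477 ÷ 2 = 238 remainder 1
238 ÷ 2 = 119 remainder 0
119 ÷ 2 = 59 remainder 1
59 ÷ 2 = 29 remainder 1
29 ÷ 2 = 14 remainder 1
14 ÷ 2 = 7 remainder 0
7 ÷ 2 = 3 remainder 1
3 ÷ 2 = 1 remainder 1
1 ÷ 2 = 0 remainder 1
Reading remainders bottom to top: 11101110101100000



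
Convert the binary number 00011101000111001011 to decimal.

Sum of powers of 2 for each 1-bit:
2^0 + 2^1 + 2^3 + 2^6 + 2^7 + 2^8 + 2^12 + 2^14 + 2^15 + 2^16
= 1 + 2 + 8 + 64 + 128 + 256 + 4096 + 16384 + 32768 + 65536
= 119243



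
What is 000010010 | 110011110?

OR: 1 when either bit is 1
  000010010
| 110011110
-----------
  110011110
Decimal: 18 | 414 = 414



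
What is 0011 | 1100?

OR: 1 when either bit is 1
  0011
| 1100
------
  1111
Decimal: 3 | 12 = 15



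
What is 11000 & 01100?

AND: 1 only when both bits are 1
  11000
& 01100
-------
  01000
Decimal: 24 & 12 = 8



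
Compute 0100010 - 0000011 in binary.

Method 1 - Direct subtraction (column by column from the right: bit − bit − borrow-in; if negative, add 2 and borrow 1 from the next column):
borrow: 0111110
        0100010
-       0000011
---------------
        0011111

Method 2 - Add two's complement:
Two's complement of 0000011: invert → 1111100, add 1 → 1111101
  0100010
+ 1111101
---------
 10011111  (end carry out of the top bit = 1)
Discarding the end carry: 0011111
Decimal check:
  0100010 = 32 + 2 = 34
  0000011 = 2 + 1 = 3
  34 - 3 = 31, and 0011111 = 16 + 8 + 4 + 2 + 1 = 31 ✓



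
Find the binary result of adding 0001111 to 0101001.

Add column by column from the right: bit + bit + carry-in; write the sum mod 2, carry 1 when the sum is 2 or 3.
carry:  0011110
        0001111
+       0101001
---------------
       00111000
(the carry out of the leftmost column, 0, becomes the leading bit)
Decimal check:
  0001111 = 8 + 4 + 2 + 1 = 15
  0101001 = 32 + 8 + 1 = 41
  15 + 41 = 56, and 00111000 = 32 + 16 + 8 = 56 ✓



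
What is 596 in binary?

Using repeated division by 2:
596 ÷ 2 = 298 remainder 0
298 ÷ 2 = 149 remainder 0
149 ÷ 2 = 74 remainder 1
74 ÷ 2 = 37 remainder 0
37 ÷ 2 = 18 remainder 1
18 ÷ 2 = 9 remainder 0
9 ÷ 2 = 4 remainder 1
4 ÷ 2 = 2 remainder 0
2 ÷ 2 = 1 remainder 0
1 ÷ 2 = 0 remainder 1
Reading remainders bottom to top: 1001010100



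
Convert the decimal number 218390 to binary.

Using repeated division by 2:
218390 ÷ 2 = 109195 remainder 0
109195 ÷ 2 = 54597 remainder 1
54597 ÷ 2 = 27298 remainder 1
27298 ÷ 2 = 13649 remainder 0
13649 ÷ 2 = 6824 remainder 1
6824 ÷ 2 = 3412 remainder 0
3412 ÷ 2 = 1706 remainder 0
1706 ÷ 2 = 853 remainder 0
853 ÷ 2 = 426 remainder 1
426 ÷ 2 = 213 remainder 0
213 ÷ 2 = 106 remainder 1
106 ÷ 2 = 53 remainder 0
53 ÷ 2 = 26 remainder 1
26 ÷ 2 = 13 remainder 0
13 ÷ 2 = 6 remainder 1
6 ÷ 2 = 3 remainder 0
3 ÷ 2 = 1 remainder 1
1 ÷ 2 = 0 remainder 1
Reading remainders bottom to top: 110101010100010110



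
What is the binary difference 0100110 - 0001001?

Method 1 - Direct subtraction (column by column from the right: bit − bit − borrow-in; if negative, add 2 and borrow 1 from the next column):
borrow: 0110010
        0100110
-       0001001
---------------
        0011101

Method 2 - Add two's complement:
Two's complement of 0001001: invert → 1110110, add 1 → 1110111
  0100110
+ 1110111
---------
 10011101  (end carry out of the top bit = 1)
Discarding the end carry: 0011101
Decimal check:
  0100110 = 32 + 4 + 2 = 38
  0001001 = 8 + 1 = 9
  38 - 9 = 29, and 0011101 = 16 + 8 + 4 + 1 = 29 ✓



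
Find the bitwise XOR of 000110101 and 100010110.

XOR: 1 when bits differ
  000110101
^ 100010110
-----------
  100100011
Decimal: 53 ^ 278 = 291



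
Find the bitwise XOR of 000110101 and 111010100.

XOR: 1 when bits differ
  000110101
^ 111010100
-----------
  111100001
Decimal: 53 ^ 468 = 481



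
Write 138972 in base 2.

Using repeated division by 2:
138972 ÷ 2 = 69486 remainder 0
69486 ÷ 2 = 34743 remainder 0
34743 ÷ 2 = 17371 remainder 1
17371 ÷ 2 = 8685 remainder 1
8685 ÷ 2 = 4342 remainder 1
4342 ÷ 2 = 2171 remainder 0
2171 ÷ 2 = 1085 remainder 1
1085 ÷ 2 = 542 remainder 1
542 ÷ 2 = 271 remainder 0
271 ÷ 2 = 135 remainder 1
135 ÷ 2 = 67 remainder 1
67 ÷ 2 = 33 remainder 1
33 ÷ 2 = 16 remainder 1
16 ÷ 2 = 8 remainder 0
8 ÷ 2 = 4 remainder 0
4 ÷ 2 = 2 remainder 0
2 ÷ 2 = 1 remainder 0
1 ÷ 2 = 0 remainder 1
Reading remainders bottom to top: 100001111011011100



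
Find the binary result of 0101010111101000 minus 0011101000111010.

Method 1 - Direct subtraction (column by column from the right: bit − bit − borrow-in; if negative, add 2 and borrow 1 from the next column):
borrow: 0111010001111100
        0101010111101000
-       0011101000111010
------------------------
        0001101110101110

Method 2 - Add two's complement:
Two's complement of 0011101000111010: invert → 1100010111000101, add 1 → 1100010111000110
  0101010111101000
+ 1100010111000110
------------------
 10001101110101110  (end carry out of the top bit = 1)
Discarding the end carry: 0001101110101110
Decimal check:
  0101010111101000 = 16384 + 4096 + 1024 + 256 + 128 + 64 + 32 + 8 = 21992
  0011101000111010 = 8192 + 4096 + 2048 + 512 + 32 + 16 + 8 + 2 = 14906
  21992 - 14906 = 7086, and 0001101110101110 = 4096 + 2048 + 512 + 256 + 128 + 32 + 8 + 4 + 2 = 7086 ✓



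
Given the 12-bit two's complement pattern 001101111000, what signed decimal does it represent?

Binary: 001101111000
Sign bit: 0 (non-negative)
Read directly as an unsigned value:
001101111000 = 512 + 256 + 64 + 32 + 16 + 8 = 888
Value: 888



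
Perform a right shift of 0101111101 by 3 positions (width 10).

Original: 0101111101 (decimal 381)
Shift right by 3 positions
Drop the 3 low bits; fill with zeros on the left
Result: 0000101111 (decimal 47)
Equivalent: 381 >> 3 = 381 ÷ 2^3 = 47



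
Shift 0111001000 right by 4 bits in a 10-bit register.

Original: 0111001000 (decimal 456)
Shift right by 4 positions
Drop the 4 low bits; fill with zeros on the left
Result: 0000011100 (decimal 28)
Equivalent: 456 >> 4 = 456 ÷ 2^4 = 28



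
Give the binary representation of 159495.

Using repeated division by 2:
159495 ÷ 2 = 79747 remainder 1
79747 ÷ 2 = 39873 remainder 1
39873 ÷ 2 = 19936 remainder 1
19936 ÷ 2 = 9968 remainder 0
9968 ÷ 2 = 4984 remainder 0
4984 ÷ 2 = 2492 remainder 0
2492 ÷ 2 = 1246 remainder 0
1246 ÷ 2 = 623 remainder 0
623 ÷ 2 = 311 remainder 1
311 ÷ 2 = 155 remainder 1
155 ÷ 2 = 77 remainder 1
77 ÷ 2 = 38 remainder 1
38 ÷ 2 = 19 remainder 0
19 ÷ 2 = 9 remainder 1
9 ÷ 2 = 4 remainder 1
4 ÷ 2 = 2 remainder 0
2 ÷ 2 = 1 remainder 0
1 ÷ 2 = 0 remainder 1
Reading remainders bottom to top: 100110111100000111



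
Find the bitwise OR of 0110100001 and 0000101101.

OR: 1 when either bit is 1
  0110100001
| 0000101101
------------
  0110101101
Decimal: 417 | 45 = 429



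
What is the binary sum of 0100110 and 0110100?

Add column by column from the right: bit + bit + carry-in; write the sum mod 2, carry 1 when the sum is 2 or 3.
carry:  1001000
        0100110
+       0110100
---------------
       01011010
(the carry out of the leftmost column, 0, becomes the leading bit)
Decimal check:
  0100110 = 32 + 4 + 2 = 38
  0110100 = 32 + 16 + 4 = 52
  38 + 52 = 90, and 01011010 = 64 + 16 + 8 + 2 = 90 ✓



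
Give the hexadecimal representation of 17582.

Using repeated division by 16 (digits 10–15 are A–F):
17582 ÷ 16 = 1098 remainder 14 (E)
1098 ÷ 16 = 68 remainder 10 (A)
68 ÷ 16 = 4 remainder 4
4 ÷ 16 = 0 remainder 4
Reading remainders bottom to top: 44AE



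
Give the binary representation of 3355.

Using repeated division by 2:
3355 ÷ 2 = 1677 remainder 1
1677 ÷ 2 = 838 remainder 1
838 ÷ 2 = 419 remainder 0
419 ÷ 2 = 209 remainder 1
209 ÷ 2 = 104 remainder 1
104 ÷ 2 = 52 remainder 0
52 ÷ 2 = 26 remainder 0
26 ÷ 2 = 13 remainder 0
13 ÷ 2 = 6 remainder 1
6 ÷ 2 = 3 remainder 0
3 ÷ 2 = 1 remainder 1
1 ÷ 2 = 0 remainder 1
Reading remainders bottom to top: 110100011011



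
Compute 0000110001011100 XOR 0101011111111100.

XOR: 1 when bits differ
  0000110001011100
^ 0101011111111100
------------------
  0101101110100000
Decimal: 3164 ^ 22524 = 23456



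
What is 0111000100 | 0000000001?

OR: 1 when either bit is 1
  0111000100
| 0000000001
------------
  0111000101
Decimal: 452 | 1 = 453



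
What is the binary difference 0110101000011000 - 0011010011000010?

Method 1 - Direct subtraction (column by column from the right: bit − bit − borrow-in; if negative, add 2 and borrow 1 from the next column):
borrow: 0110101110001100
        0110101000011000
-       0011010011000010
------------------------
        0011010101010110

Method 2 - Add two's complement:
Two's complement of 0011010011000010: invert → 1100101100111101, add 1 → 1100101100111110
  0110101000011000
+ 1100101100111110
------------------
 10011010101010110  (end carry out of the top bit = 1)
Discarding the end carry: 0011010101010110
Decimal check:
  0110101000011000 = 16384 + 8192 + 2048 + 512 + 16 + 8 = 27160
  0011010011000010 = 8192 + 4096 + 1024 + 128 + 64 + 2 = 13506
  27160 - 13506 = 13654, and 0011010101010110 = 8192 + 4096 + 1024 + 256 + 64 + 16 + 4 + 2 = 13654 ✓



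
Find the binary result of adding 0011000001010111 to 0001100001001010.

Add column by column from the right: bit + bit + carry-in; write the sum mod 2, carry 1 when the sum is 2 or 3.
carry:  0110000010111100
        0011000001010111
+       0001100001001010
------------------------
       00100100010100001
(the carry out of the leftmost column, 0, becomes the leading bit)
Decimal check:
  0011000001010111 = 8192 + 4096 + 64 + 16 + 4 + 2 + 1 = 12375
  0001100001001010 = 4096 + 2048 + 64 + 8 + 2 = 6218
  12375 + 6218 = 18593, and 00100100010100001 = 16384 + 2048 + 128 + 32 + 1 = 18593 ✓



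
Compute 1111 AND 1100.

AND: 1 only when both bits are 1
  1111
& 1100
------
  1100
Decimal: 15 & 12 = 12



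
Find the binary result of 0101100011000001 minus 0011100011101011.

Method 1 - Direct subtraction (column by column from the right: bit − bit − borrow-in; if negative, add 2 and borrow 1 from the next column):
borrow: 0111111111111100
        0101100011000001
-       0011100011101011
------------------------
        0001111111010110

Method 2 - Add two's complement:
Two's complement of 0011100011101011: invert → 1100011100010100, add 1 → 1100011100010101
  0101100011000001
+ 1100011100010101
------------------
 10001111111010110  (end carry out of the top bit = 1)
Discarding the end carry: 0001111111010110
Decimal check:
  0101100011000001 = 16384 + 4096 + 2048 + 128 + 64 + 1 = 22721
  0011100011101011 = 8192 + 4096 + 2048 + 128 + 64 + 32 + 8 + 2 + 1 = 14571
  22721 - 14571 = 8150, and 0001111111010110 = 4096 + 2048 + 1024 + 512 + 256 + 128 + 64 + 16 + 4 + 2 = 8150 ✓



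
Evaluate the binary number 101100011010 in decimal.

Sum of powers of 2 for each 1-bit:
2^1 + 2^3 + 2^4 + 2^8 + 2^9 + 2^11
= 2 + 8 + 16 + 256 + 512 + 2048
= 2842



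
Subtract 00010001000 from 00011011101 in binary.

Method 1 - Direct subtraction (column by column from the right: bit − bit − borrow-in; if negative, add 2 and borrow 1 from the next column):
borrow: 00000000000
        00011011101
-       00010001000
-------------------
        00001010101

Method 2 - Add two's complement:
Two's complement of 00010001000: invert → 11101110111, add 1 → 11101111000
  00011011101
+ 11101111000
-------------
 100001010101  (end carry out of the top bit = 1)
Discarding the end carry: 00001010101
Decimal check:
  00011011101 = 128 + 64 + 16 + 8 + 4 + 1 = 221
  00010001000 = 128 + 8 = 136
  221 - 136 = 85, and 00001010101 = 64 + 16 + 4 + 1 = 85 ✓



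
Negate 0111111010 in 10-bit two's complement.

Original: 0111111010
Step 1 - Invert all bits: 1000000101
Step 2 - Add 1: 1000000110
Verification: 0111111010 + 1000000110 = 10000000000; discarding the end carry (carry out of the top bit) leaves the 10-bit value 0000000000, as required for x + (-x)



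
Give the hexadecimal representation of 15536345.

Using repeated division by 16 (digits 10–15 are A–F):
15536345 ÷ 16 = 971021 remainder 9
971021 ÷ 16 = 60688 remainder 13 (D)
60688 ÷ 16 = 3793 remainder 0
3793 ÷ 16 = 237 remainder 1
237 ÷ 16 = 14 remainder 13 (D)
14 ÷ 16 = 0 remainder 14 (E)
Reading remainders bottom to top: ED10D9



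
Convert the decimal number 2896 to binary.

Using repeated division by 2:
2896 ÷ 2 = 1448 remainder 0
1448 ÷ 2 = 724 remainder 0
724 ÷ 2 = 362 remainder 0
362 ÷ 2 = 181 remainder 0
181 ÷ 2 = 90 remainder 1
90 ÷ 2 = 45 remainder 0
45 ÷ 2 = 22 remainder 1
22 ÷ 2 = 11 remainder 0
11 ÷ 2 = 5 remainder 1
5 ÷ 2 = 2 remainder 1
2 ÷ 2 = 1 remainder 0
1 ÷ 2 = 0 remainder 1
Reading remainders bottom to top: 101101010000



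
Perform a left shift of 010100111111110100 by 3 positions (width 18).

Original: 010100111111110100 (decimal 86004)
Shift left by 3 positions
Append 3 zeros on the right and drop the 3 high bits that overflow the 18-bit width
Result: 100111111110100000 (decimal 163744)
Equivalent: 86004 << 3 = 86004 × 2^3 = 688032, truncated to 18 bits = 163744



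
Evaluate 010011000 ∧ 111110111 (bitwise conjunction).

AND: 1 only when both bits are 1
  010011000
& 111110111
-----------
  010010000
Decimal: 152 & 503 = 144



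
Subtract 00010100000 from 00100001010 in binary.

Method 1 - Direct subtraction (column by column from the right: bit − bit − borrow-in; if negative, add 2 and borrow 1 from the next column):
borrow: 00111000000
        00100001010
-       00010100000
-------------------
        00001101010

Method 2 - Add two's complement:
Two's complement of 00010100000: invert → 11101011111, add 1 → 11101100000
  00100001010
+ 11101100000
-------------
 100001101010  (end carry out of the top bit = 1)
Discarding the end carry: 00001101010
Decimal check:
  00100001010 = 256 + 8 + 2 = 266
  00010100000 = 128 + 32 = 160
  266 - 160 = 106, and 00001101010 = 64 + 32 + 8 + 2 = 106 ✓



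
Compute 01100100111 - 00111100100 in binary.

Method 1 - Direct subtraction (column by column from the right: bit − bit − borrow-in; if negative, add 2 and borrow 1 from the next column):
borrow: 01110000000
        01100100111
-       00111100100
-------------------
        00101000011

Method 2 - Add two's complement:
Two's complement of 00111100100: invert → 11000011011, add 1 → 11000011100
  01100100111
+ 11000011100
-------------
 100101000011  (end carry out of the top bit = 1)
Discarding the end carry: 00101000011
Decimal check:
  01100100111 = 512 + 256 + 32 + 4 + 2 + 1 = 807
  00111100100 = 256 + 128 + 64 + 32 + 4 = 484
  807 - 484 = 323, and 00101000011 = 256 + 64 + 2 + 1 = 323 ✓



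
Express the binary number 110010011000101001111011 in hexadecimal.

Group into 4-bit nibbles from right:
  1100 = C
  1001 = 9
  1000 = 8
  1010 = A
  0111 = 7
  1011 = B
Result: C98A7B



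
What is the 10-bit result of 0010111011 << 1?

Original: 0010111011 (decimal 187)
Shift left by 1 position
Append 1 zero on the right
Result: 0101110110 (decimal 374)
Equivalent: 187 << 1 = 187 × 2^1 = 374



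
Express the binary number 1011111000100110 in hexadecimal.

Group into 4-bit nibbles from right:
  1011 = B
  1110 = E
  0010 = 2
  0110 = 6
Result: BE26



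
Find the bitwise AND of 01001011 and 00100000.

AND: 1 only when both bits are 1
  01001011
& 00100000
----------
  00000000
Decimal: 75 & 32 = 0



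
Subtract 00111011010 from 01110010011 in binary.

Method 1 - Direct subtraction (column by column from the right: bit − bit − borrow-in; if negative, add 2 and borrow 1 from the next column):
borrow: 01111110000
        01110010011
-       00111011010
-------------------
        00110111001

Method 2 - Add two's complement:
Two's complement of 00111011010: invert → 11000100101, add 1 → 11000100110
  01110010011
+ 11000100110
-------------
 100110111001  (end carry out of the top bit = 1)
Discarding the end carry: 00110111001
Decimal check:
  01110010011 = 512 + 256 + 128 + 16 + 2 + 1 = 915
  00111011010 = 256 + 128 + 64 + 16 + 8 + 2 = 474
  915 - 474 = 441, and 00110111001 = 256 + 128 + 32 + 16 + 8 + 1 = 441 ✓



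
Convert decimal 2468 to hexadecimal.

Using repeated division by 16 (digits 10–15 are A–F):
2468 ÷ 16 = 154 remainder 4
154 ÷ 16 = 9 remainder 10 (A)
9 ÷ 16 = 0 remainder 9
Reading remainders bottom to top: 9A4



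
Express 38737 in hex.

Using repeated division by 16 (digits 10–15 are A–F):
38737 ÷ 16 = 2421 remainder 1
2421 ÷ 16 = 151 remainder 5
151 ÷ 16 = 9 remainder 7
9 ÷ 16 = 0 remainder 9
Reading remainders bottom to top: 9751



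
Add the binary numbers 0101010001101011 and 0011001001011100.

Add column by column from the right: bit + bit + carry-in; write the sum mod 2, carry 1 when the sum is 2 or 3.
carry:  1110000011110000
        0101010001101011
+       0011001001011100
------------------------
       01000011011000111
(the carry out of the leftmost column, 0, becomes the leading bit)
Decimal check:
  0101010001101011 = 16384 + 4096 + 1024 + 64 + 32 + 8 + 2 + 1 = 21611
  0011001001011100 = 8192 + 4096 + 512 + 64 + 16 + 8 + 4 = 12892
  21611 + 12892 = 34503, and 01000011011000111 = 32768 + 1024 + 512 + 128 + 64 + 4 + 2 + 1 = 34503 ✓



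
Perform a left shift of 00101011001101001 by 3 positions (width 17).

Original: 00101011001101001 (decimal 22121)
Shift left by 3 positions
Append 3 zeros on the right and drop the 3 high bits that overflow the 17-bit width
Result: 01011001101001000 (decimal 45896)
Equivalent: 22121 << 3 = 22121 × 2^3 = 176968, truncated to 17 bits = 45896



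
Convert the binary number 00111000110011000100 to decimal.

Sum of powers of 2 for each 1-bit:
2^2 + 2^6 + 2^7 + 2^10 + 2^11 + 2^15 + 2^16 + 2^17
= 4 + 64 + 128 + 1024 + 2048 + 32768 + 65536 + 131072
= 232644



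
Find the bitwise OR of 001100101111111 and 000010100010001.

OR: 1 when either bit is 1
  001100101111111
| 000010100010001
-----------------
  001110101111111
Decimal: 6527 | 1297 = 7551



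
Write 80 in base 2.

Using repeated division by 2:
80 ÷ 2 = 40 remainder 0
40 ÷ 2 = 20 remainder 0
20 ÷ 2 = 10 remainder 0
10 ÷ 2 = 5 remainder 0
5 ÷ 2 = 2 remainder 1
2 ÷ 2 = 1 remainder 0
1 ÷ 2 = 0 remainder 1
Reading remainders bottom to top: 1010000



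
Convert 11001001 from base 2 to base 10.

Sum of powers of 2 for each 1-bit:
2^0 + 2^3 + 2^6 + 2^7
= 1 + 8 + 64 + 128
= 201



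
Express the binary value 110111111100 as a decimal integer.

Sum of powers of 2 for each 1-bit:
2^2 + 2^3 + 2^4 + 2^5 + 2^6 + 2^7 + 2^8 + 2^10 + 2^11
= 4 + 8 + 16 + 32 + 64 + 128 + 256 + 1024 + 2048
= 3580



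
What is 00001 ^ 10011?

XOR: 1 when bits differ
  00001
^ 10011
-------
  10010
Decimal: 1 ^ 19 = 18



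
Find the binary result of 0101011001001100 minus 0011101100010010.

Method 1 - Direct subtraction (column by column from the right: bit − bit − borrow-in; if negative, add 2 and borrow 1 from the next column):
borrow: 0111011001100100
        0101011001001100
-       0011101100010010
------------------------
        0001101100111010

Method 2 - Add two's complement:
Two's complement of 0011101100010010: invert → 1100010011101101, add 1 → 1100010011101110
  0101011001001100
+ 1100010011101110
------------------
 10001101100111010  (end carry out of the top bit = 1)
Discarding the end carry: 0001101100111010
Decimal check:
  0101011001001100 = 16384 + 4096 + 1024 + 512 + 64 + 8 + 4 = 22092
  0011101100010010 = 8192 + 4096 + 2048 + 512 + 256 + 16 + 2 = 15122
  22092 - 15122 = 6970, and 0001101100111010 = 4096 + 2048 + 512 + 256 + 32 + 16 + 8 + 2 = 6970 ✓



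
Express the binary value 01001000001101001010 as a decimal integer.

Sum of powers of 2 for each 1-bit:
2^1 + 2^3 + 2^6 + 2^8 + 2^9 + 2^15 + 2^18
= 2 + 8 + 64 + 256 + 512 + 32768 + 262144
= 295754



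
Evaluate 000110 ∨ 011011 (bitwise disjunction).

OR: 1 when either bit is 1
  000110
| 011011
--------
  011111
Decimal: 6 | 27 = 31



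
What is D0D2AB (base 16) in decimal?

Expand by place value (powers of 16):
Digit values: D = 13, A = 10, B = 11
D0D2AB = 13 × 16^5 + 0 × 16^4 + 13 × 16^3 + 2 × 16^2 + 10 × 16^1 + 11 × 16^0
= 13 × 1048576 + 0 × 65536 + 13 × 4096 + 2 × 256 + 10 × 16 + 11 × 1
= 13631488 + 0 + 53248 + 512 + 160 + 11
= 13685419



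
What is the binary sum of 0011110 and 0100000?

Add column by column from the right: bit + bit + carry-in; write the sum mod 2, carry 1 when the sum is 2 or 3.
carry:  0000000
        0011110
+       0100000
---------------
       00111110
(the carry out of the leftmost column, 0, becomes the leading bit)
Decimal check:
  0011110 = 16 + 8 + 4 + 2 = 30
  0100000 = 32
  30 + 32 = 62, and 00111110 = 32 + 16 + 8 + 4 + 2 = 62 ✓



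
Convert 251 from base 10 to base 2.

Using repeated division by 2:
251 ÷ 2 = 125 remainder 1
125 ÷ 2 = 62 remainder 1
62 ÷ 2 = 31 remainder 0
31 ÷ 2 = 15 remainder 1
15 ÷ 2 = 7 remainder 1
7 ÷ 2 = 3 remainder 1
3 ÷ 2 = 1 remainder 1
1 ÷ 2 = 0 remainder 1
Reading remainders bottom to top: 11111011



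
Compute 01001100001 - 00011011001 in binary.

Method 1 - Direct subtraction (column by column from the right: bit − bit − borrow-in; if negative, add 2 and borrow 1 from the next column):
borrow: 01100110000
        01001100001
-       00011011001
-------------------
        00110001000

Method 2 - Add two's complement:
Two's complement of 00011011001: invert → 11100100110, add 1 → 11100100111
  01001100001
+ 11100100111
-------------
 100110001000  (end carry out of the top bit = 1)
Discarding the end carry: 00110001000
Decimal check:
  01001100001 = 512 + 64 + 32 + 1 = 609
  00011011001 = 128 + 64 + 16 + 8 + 1 = 217
  609 - 217 = 392, and 00110001000 = 256 + 128 + 8 = 392 ✓



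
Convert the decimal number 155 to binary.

Using repeated division by 2:
155 ÷ 2 = 77 remainder 1
77 ÷ 2 = 38 remainder 1
38 ÷ 2 = 19 remainder 0
19 ÷ 2 = 9 remainder 1
9 ÷ 2 = 4 remainder 1
4 ÷ 2 = 2 remainder 0
2 ÷ 2 = 1 remainder 0
1 ÷ 2 = 0 remainder 1
Reading remainders bottom to top: 10011011



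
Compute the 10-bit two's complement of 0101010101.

Original: 0101010101
Step 1 - Invert all bits: 1010101010
Step 2 - Add 1: 1010101011
Verification: 0101010101 + 1010101011 = 10000000000; discarding the end carry (carry out of the top bit) leaves the 10-bit value 0000000000, as required for x + (-x)



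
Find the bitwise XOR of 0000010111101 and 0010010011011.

XOR: 1 when bits differ
  0000010111101
^ 0010010011011
---------------
  0010000100110
Decimal: 189 ^ 1179 = 1062



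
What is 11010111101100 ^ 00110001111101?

XOR: 1 when bits differ
  11010111101100
^ 00110001111101
----------------
  11100110010001
Decimal: 13804 ^ 3197 = 14737



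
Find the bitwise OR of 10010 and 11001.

OR: 1 when either bit is 1
  10010
| 11001
-------
  11011
Decimal: 18 | 25 = 27



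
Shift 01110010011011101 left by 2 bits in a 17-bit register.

Original: 01110010011011101 (decimal 58589)
Shift left by 2 positions
Append 2 zeros on the right and drop the 2 high bits that overflow the 17-bit width
Result: 11001001101110100 (decimal 103284)
Equivalent: 58589 << 2 = 58589 × 2^2 = 234356, truncated to 17 bits = 103284



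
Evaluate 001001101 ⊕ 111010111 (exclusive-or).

XOR: 1 when bits differ
  001001101
^ 111010111
-----------
  110011010
Decimal: 77 ^ 471 = 410



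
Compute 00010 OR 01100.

OR: 1 when either bit is 1
  00010
| 01100
-------
  01110
Decimal: 2 | 12 = 14



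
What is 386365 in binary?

Using repeated division by 2:
386365 ÷ 2 = 193182 remainder 1
193182 ÷ 2 = 96591 remainder 0
96591 ÷ 2 = 48295 remainder 1
48295 ÷ 2 = 24147 remainder 1
24147 ÷ 2 = 12073 remainder 1
12073 ÷ 2 = 6036 remainder 1
6036 ÷ 2 = 3018 remainder 0
3018 ÷ 2 = 1509 remainder 0
1509 ÷ 2 = 754 remainder 1
754 ÷ 2 = 377 remainder 0
377 ÷ 2 = 188 remainder 1
188 ÷ 2 = 94 remainder 0
94 ÷ 2 = 47 remainder 0
47 ÷ 2 = 23 remainder 1
23 ÷ 2 = 11 remainder 1
11 ÷ 2 = 5 remainder 1
5 ÷ 2 = 2 remainder 1
2 ÷ 2 = 1 remainder 0
1 ÷ 2 = 0 remainder 1
Reading remainders bottom to top: 1011110010100111101



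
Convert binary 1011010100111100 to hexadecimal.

Group into 4-bit nibbles from right:
  1011 = B
  0101 = 5
  0011 = 3
  1100 = C
Result: B53C

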